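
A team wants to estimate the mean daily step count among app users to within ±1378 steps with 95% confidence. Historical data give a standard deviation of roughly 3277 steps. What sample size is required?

n = 22

For a mean, the margin of error is E = z·σ/√n, so n = (zσ/E)².
At 95% confidence, z = 1.960.
n = (1.960 × 3277 / 1378)² = 21.73
Round up: n = 22.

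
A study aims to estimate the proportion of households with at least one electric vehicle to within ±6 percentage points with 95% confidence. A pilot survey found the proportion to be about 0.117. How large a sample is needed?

For a proportion with margin E = 0.06 at 95% confidence, z = 1.960.
n = p̂(1−p̂)(z/E)² = 0.117 × 0.883 × (1.960/0.06)² = 110.24
Round up: n = 111.

111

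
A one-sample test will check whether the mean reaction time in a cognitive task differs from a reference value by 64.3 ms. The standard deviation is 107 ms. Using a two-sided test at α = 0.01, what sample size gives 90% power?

For a one-sample z-test, n = ((z_{α/2} + z_β)·σ/δ)².
z_{α/2} = 2.576 (two-sided α = 0.01); z_β = 1.282 (power 90% → β = 0.1).
n = (3.858 × 107 / 64.3)² = 41.22
Round up: n = 42.

n = 42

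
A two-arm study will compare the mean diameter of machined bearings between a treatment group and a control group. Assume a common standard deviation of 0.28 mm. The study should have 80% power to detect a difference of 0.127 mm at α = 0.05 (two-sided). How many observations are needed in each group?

77 per group

For two equal groups, n per group = 2·((z_{α/2} + z_β)·σ/δ)².
z_{α/2} = 1.960; z_β = 0.842 (power 80%).
n = 2 × (2.802 × 0.28 / 0.127)² = 2 × 38.16 = 76.32
Round up: n = 77 per group.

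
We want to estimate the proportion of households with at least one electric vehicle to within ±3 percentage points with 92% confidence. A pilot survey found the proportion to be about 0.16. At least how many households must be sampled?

For a proportion with margin E = 0.03 at 92% confidence, z = 1.751.
n = p̂(1−p̂)(z/E)² = 0.16 × 0.84 × (1.751/0.03)² = 457.86
Round up: n = 458.

n = 458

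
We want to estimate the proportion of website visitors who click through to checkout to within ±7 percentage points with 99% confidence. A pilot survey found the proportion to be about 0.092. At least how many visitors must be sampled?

114

For a proportion with margin E = 0.07 at 99% confidence, z = 2.576.
n = p̂(1−p̂)(z/E)² = 0.092 × 0.908 × (2.576/0.07)² = 113.13
Round up: n = 114.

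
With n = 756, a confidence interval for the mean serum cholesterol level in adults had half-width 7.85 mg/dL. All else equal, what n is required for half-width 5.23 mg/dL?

Margin of error scales as 1/√n, so n₂ = n₁·(E₁/E₂)².
n₂ = 756 × (7.85/5.23)² = 756 × 2.253 = 1703.27
Round up: n₂ = 1704.

n = 1704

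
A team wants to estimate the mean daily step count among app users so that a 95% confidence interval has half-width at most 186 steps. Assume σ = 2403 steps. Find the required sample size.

n = 642

For a mean, the margin of error is E = z·σ/√n, so n = (zσ/E)².
At 95% confidence, z = 1.960.
n = (1.960 × 2403 / 186)² = 641.20
Round up: n = 642.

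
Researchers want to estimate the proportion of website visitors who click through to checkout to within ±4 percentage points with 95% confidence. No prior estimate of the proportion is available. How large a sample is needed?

For a proportion with margin E = 0.04 at 95% confidence, z = 1.960.
With no prior estimate, use p = 0.5, which maximizes p(1−p) at 0.25.
n = 0.25 × (z/E)² = 0.25 × (1.960/0.04)² = 600.25
Round up: n = 601.

601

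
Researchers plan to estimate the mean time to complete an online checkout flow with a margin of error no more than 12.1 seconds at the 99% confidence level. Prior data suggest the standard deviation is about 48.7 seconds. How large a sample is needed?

For a mean, the margin of error is E = z·σ/√n, so n = (zσ/E)².
At 99% confidence, z = 2.576.
n = (2.576 × 48.7 / 12.1)² = 107.49
Round up: n = 108.

108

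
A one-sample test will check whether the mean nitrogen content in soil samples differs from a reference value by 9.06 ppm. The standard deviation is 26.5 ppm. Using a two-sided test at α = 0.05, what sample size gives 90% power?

For a one-sample z-test, n = ((z_{α/2} + z_β)·σ/δ)².
z_{α/2} = 1.960 (two-sided α = 0.05); z_β = 1.282 (power 90% → β = 0.1).
n = (3.242 × 26.5 / 9.06)² = 89.92
Round up: n = 90.

90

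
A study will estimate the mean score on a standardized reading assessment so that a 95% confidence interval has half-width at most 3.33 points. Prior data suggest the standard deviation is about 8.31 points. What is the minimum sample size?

24

For a mean, the margin of error is E = z·σ/√n, so n = (zσ/E)².
At 95% confidence, z = 1.960.
n = (1.960 × 8.31 / 3.33)² = 23.92
Round up: n = 24.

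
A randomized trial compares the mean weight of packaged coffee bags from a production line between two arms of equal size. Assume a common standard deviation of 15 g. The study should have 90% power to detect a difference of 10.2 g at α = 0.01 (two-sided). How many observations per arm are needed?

For two equal groups, n per group = 2·((z_{α/2} + z_β)·σ/δ)².
z_{α/2} = 2.576; z_β = 1.282 (power 90%).
n = 2 × (3.858 × 15 / 10.2)² = 2 × 32.19 = 64.38
Round up: n = 65 per group.

65 per group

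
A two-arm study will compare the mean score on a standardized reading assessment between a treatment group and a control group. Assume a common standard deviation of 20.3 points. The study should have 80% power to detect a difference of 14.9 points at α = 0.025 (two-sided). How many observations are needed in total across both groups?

72 total

For two equal groups, n per group = 2·((z_{α/2} + z_β)·σ/δ)².
z_{α/2} = 2.241; z_β = 0.842 (power 80%).
n = 2 × (3.083 × 20.3 / 14.9)² = 2 × 17.64 = 35.28
Round up: n = 36 per group.
Total across both groups: 2 × 36 = 72.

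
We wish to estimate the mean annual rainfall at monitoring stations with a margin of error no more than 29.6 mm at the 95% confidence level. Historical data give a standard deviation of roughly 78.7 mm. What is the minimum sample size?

n = 28

For a mean, the margin of error is E = z·σ/√n, so n = (zσ/E)².
At 95% confidence, z = 1.960.
n = (1.960 × 78.7 / 29.6)² = 27.16
Round up: n = 28.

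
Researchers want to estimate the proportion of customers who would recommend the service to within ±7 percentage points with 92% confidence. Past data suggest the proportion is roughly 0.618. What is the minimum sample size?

n = 148

For a proportion with margin E = 0.07 at 92% confidence, z = 1.751.
n = p̂(1−p̂)(z/E)² = 0.618 × 0.382 × (1.751/0.07)² = 147.72
Round up: n = 148.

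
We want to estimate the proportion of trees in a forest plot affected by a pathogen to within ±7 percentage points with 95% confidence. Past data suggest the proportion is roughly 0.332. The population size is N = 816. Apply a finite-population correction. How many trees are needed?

For a proportion with margin E = 0.07 at 95% confidence, z = 1.960.
n = p̂(1−p̂)(z/E)² = 0.332 × 0.668 × (1.960/0.07)² = 173.87 — call this n₀.
Finite-population correction with N = 816: n = n₀ / (1 + (n₀−1)/N) = 173.87 / 1.212 = 143.46
Round up: n = 144.

144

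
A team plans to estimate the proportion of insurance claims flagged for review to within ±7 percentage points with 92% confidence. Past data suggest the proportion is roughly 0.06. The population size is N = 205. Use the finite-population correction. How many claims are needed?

For a proportion with margin E = 0.07 at 92% confidence, z = 1.751.
n = p̂(1−p̂)(z/E)² = 0.06 × 0.94 × (1.751/0.07)² = 35.29 — call this n₀.
Finite-population correction with N = 205: n = n₀ / (1 + (n₀−1)/N) = 35.29 / 1.167 = 30.24
Round up: n = 31.

n = 31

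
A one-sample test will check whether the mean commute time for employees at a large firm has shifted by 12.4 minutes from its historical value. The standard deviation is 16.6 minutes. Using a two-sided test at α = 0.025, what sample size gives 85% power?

20

For a one-sample z-test, n = ((z_{α/2} + z_β)·σ/δ)².
z_{α/2} = 2.241 (two-sided α = 0.025); z_β = 1.036 (power 85% → β = 0.15).
n = (3.277 × 16.6 / 12.4)² = 19.25
Round up: n = 20.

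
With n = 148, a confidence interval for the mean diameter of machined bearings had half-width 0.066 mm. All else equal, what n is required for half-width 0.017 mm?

Margin of error scales as 1/√n, so n₂ = n₁·(E₁/E₂)².
n₂ = 148 × (0.066/0.017)² = 148 × 15.07 = 2230.36
Round up: n₂ = 2231.

2231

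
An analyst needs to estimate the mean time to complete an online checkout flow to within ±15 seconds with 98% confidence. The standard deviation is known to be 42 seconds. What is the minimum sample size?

43

For a mean, the margin of error is E = z·σ/√n, so n = (zσ/E)².
At 98% confidence, z = 2.326.
n = (2.326 × 42 / 15)² = 42.42
Round up: n = 43.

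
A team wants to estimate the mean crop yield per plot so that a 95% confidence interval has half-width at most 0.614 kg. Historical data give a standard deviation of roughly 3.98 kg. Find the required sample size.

For a mean, the margin of error is E = z·σ/√n, so n = (zσ/E)².
At 95% confidence, z = 1.960.
n = (1.960 × 3.98 / 0.614)² = 161.41
Round up: n = 162.

162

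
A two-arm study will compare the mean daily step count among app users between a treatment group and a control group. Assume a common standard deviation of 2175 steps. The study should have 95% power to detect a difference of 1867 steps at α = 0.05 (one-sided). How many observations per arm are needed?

For two equal groups, n per group = 2·((z_α + z_β)·σ/δ)².
z_α = 1.645; z_β = 1.645 (power 95%).
n = 2 × (3.290 × 2175 / 1867)² = 2 × 14.69 = 29.38
Round up: n = 30 per group.

30 per group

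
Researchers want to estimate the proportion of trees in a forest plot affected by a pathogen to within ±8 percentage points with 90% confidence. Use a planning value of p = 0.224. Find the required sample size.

For a proportion with margin E = 0.08 at 90% confidence, z = 1.645.
n = p̂(1−p̂)(z/E)² = 0.224 × 0.776 × (1.645/0.08)² = 73.50
Round up: n = 74.

74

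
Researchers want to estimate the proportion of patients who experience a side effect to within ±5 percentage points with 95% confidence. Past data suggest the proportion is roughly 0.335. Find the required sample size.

343

For a proportion with margin E = 0.05 at 95% confidence, z = 1.960.
n = p̂(1−p̂)(z/E)² = 0.335 × 0.665 × (1.960/0.05)² = 342.32
Round up: n = 343.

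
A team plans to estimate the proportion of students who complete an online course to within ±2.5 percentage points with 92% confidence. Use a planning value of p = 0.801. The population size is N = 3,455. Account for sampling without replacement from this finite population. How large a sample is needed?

For a proportion with margin E = 0.025 at 92% confidence, z = 1.751.
n = p̂(1−p̂)(z/E)² = 0.801 × 0.199 × (1.751/0.025)² = 781.95 — call this n₀.
Finite-population correction with N = 3,455: n = n₀ / (1 + (n₀−1)/N) = 781.95 / 1.226 = 637.81
Round up: n = 638.

638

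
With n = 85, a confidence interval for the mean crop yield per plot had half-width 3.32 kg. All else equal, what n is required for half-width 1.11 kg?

761

Margin of error scales as 1/√n, so n₂ = n₁·(E₁/E₂)².
n₂ = 85 × (3.32/1.11)² = 85 × 8.946 = 760.41
Round up: n₂ = 761.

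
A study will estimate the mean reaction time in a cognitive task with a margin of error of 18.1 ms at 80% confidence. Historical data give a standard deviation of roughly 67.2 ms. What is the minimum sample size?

23

For a mean, the margin of error is E = z·σ/√n, so n = (zσ/E)².
At 80% confidence, z = 1.282.
n = (1.282 × 67.2 / 18.1)² = 22.65
Round up: n = 23.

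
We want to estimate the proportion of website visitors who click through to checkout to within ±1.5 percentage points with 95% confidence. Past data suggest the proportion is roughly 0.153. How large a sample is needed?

n = 2213

For a proportion with margin E = 0.015 at 95% confidence, z = 1.960.
n = p̂(1−p̂)(z/E)² = 0.153 × 0.847 × (1.960/0.015)² = 2212.61
Round up: n = 2213.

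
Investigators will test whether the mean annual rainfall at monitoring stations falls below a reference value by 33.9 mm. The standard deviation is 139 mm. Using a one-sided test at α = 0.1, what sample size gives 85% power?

91

For a one-sample z-test, n = ((z_α + z_β)·σ/δ)².
z_α = 1.282 (one-sided α = 0.1); z_β = 1.036 (power 85% → β = 0.15).
n = (2.318 × 139 / 33.9)² = 90.34
Round up: n = 91.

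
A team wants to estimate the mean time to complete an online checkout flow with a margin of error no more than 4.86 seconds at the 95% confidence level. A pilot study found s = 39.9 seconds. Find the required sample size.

n = 259

For a mean, the margin of error is E = z·σ/√n, so n = (zσ/E)².
At 95% confidence, z = 1.960.
n = (1.960 × 39.9 / 4.86)² = 258.93
Round up: n = 259.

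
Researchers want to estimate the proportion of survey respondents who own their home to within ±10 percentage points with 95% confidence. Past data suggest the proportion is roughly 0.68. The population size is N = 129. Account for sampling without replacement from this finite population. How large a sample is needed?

51

For a proportion with margin E = 0.1 at 95% confidence, z = 1.960.
n = p̂(1−p̂)(z/E)² = 0.68 × 0.32 × (1.960/0.1)² = 83.59 — call this n₀.
Finite-population correction with N = 129: n = n₀ / (1 + (n₀−1)/N) = 83.59 / 1.64 = 50.97
Round up: n = 51.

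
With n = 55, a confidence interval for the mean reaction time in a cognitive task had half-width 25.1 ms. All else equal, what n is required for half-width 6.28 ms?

Margin of error scales as 1/√n, so n₂ = n₁·(E₁/E₂)².
n₂ = 55 × (25.1/6.28)² = 55 × 15.97 = 878.35
Round up: n₂ = 879.

n = 879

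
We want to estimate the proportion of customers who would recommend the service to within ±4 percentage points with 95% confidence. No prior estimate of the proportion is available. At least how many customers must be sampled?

601

For a proportion with margin E = 0.04 at 95% confidence, z = 1.960.
With no prior estimate, use p = 0.5, which maximizes p(1−p) at 0.25.
n = 0.25 × (z/E)² = 0.25 × (1.960/0.04)² = 600.25
Round up: n = 601.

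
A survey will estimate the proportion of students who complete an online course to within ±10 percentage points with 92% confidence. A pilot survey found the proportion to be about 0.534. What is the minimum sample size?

For a proportion with margin E = 0.1 at 92% confidence, z = 1.751.
n = p̂(1−p̂)(z/E)² = 0.534 × 0.466 × (1.751/0.1)² = 76.30
Round up: n = 77.

77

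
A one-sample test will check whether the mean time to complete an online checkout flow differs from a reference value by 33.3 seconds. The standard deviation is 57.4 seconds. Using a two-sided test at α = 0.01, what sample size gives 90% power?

n = 45

For a one-sample z-test, n = ((z_{α/2} + z_β)·σ/δ)².
z_{α/2} = 2.576 (two-sided α = 0.01); z_β = 1.282 (power 90% → β = 0.1).
n = (3.858 × 57.4 / 33.3)² = 44.22
Round up: n = 45.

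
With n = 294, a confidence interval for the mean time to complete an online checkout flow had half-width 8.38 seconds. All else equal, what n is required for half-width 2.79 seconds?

Margin of error scales as 1/√n, so n₂ = n₁·(E₁/E₂)².
n₂ = 294 × (8.38/2.79)² = 294 × 9.022 = 2652.47
Round up: n₂ = 2653.

2653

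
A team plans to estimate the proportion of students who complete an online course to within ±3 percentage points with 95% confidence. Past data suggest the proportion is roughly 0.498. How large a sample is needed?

n = 1068

For a proportion with margin E = 0.03 at 95% confidence, z = 1.960.
n = p̂(1−p̂)(z/E)² = 0.498 × 0.502 × (1.960/0.03)² = 1067.09
Round up: n = 1068.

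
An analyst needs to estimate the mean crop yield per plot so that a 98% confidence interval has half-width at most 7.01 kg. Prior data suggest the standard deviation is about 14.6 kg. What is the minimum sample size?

For a mean, the margin of error is E = z·σ/√n, so n = (zσ/E)².
At 98% confidence, z = 2.326.
n = (2.326 × 14.6 / 7.01)² = 23.47
Round up: n = 24.

n = 24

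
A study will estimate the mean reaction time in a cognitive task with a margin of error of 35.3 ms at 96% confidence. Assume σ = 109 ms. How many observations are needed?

For a mean, the margin of error is E = z·σ/√n, so n = (zσ/E)².
At 96% confidence, z = 2.054.
n = (2.054 × 109 / 35.3)² = 40.23
Round up: n = 41.

n = 41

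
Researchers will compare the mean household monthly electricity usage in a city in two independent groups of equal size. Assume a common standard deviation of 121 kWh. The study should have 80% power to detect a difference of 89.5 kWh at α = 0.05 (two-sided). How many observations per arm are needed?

For two equal groups, n per group = 2·((z_{α/2} + z_β)·σ/δ)².
z_{α/2} = 1.960; z_β = 0.842 (power 80%).
n = 2 × (2.802 × 121 / 89.5)² = 2 × 14.35 = 28.70
Round up: n = 29 per group.

29 per group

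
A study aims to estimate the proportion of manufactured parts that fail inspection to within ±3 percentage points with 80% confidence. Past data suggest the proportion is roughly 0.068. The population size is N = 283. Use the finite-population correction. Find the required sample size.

For a proportion with margin E = 0.03 at 80% confidence, z = 1.282.
n = p̂(1−p̂)(z/E)² = 0.068 × 0.932 × (1.282/0.03)² = 115.73 — call this n₀.
Finite-population correction with N = 283: n = n₀ / (1 + (n₀−1)/N) = 115.73 / 1.405 = 82.37
Round up: n = 83.

83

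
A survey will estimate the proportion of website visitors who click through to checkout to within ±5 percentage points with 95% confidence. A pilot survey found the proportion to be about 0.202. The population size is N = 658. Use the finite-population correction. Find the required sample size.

For a proportion with margin E = 0.05 at 95% confidence, z = 1.960.
n = p̂(1−p̂)(z/E)² = 0.202 × 0.798 × (1.960/0.05)² = 247.70 — call this n₀.
Finite-population correction with N = 658: n = n₀ / (1 + (n₀−1)/N) = 247.70 / 1.375 = 180.15
Round up: n = 181.

n = 181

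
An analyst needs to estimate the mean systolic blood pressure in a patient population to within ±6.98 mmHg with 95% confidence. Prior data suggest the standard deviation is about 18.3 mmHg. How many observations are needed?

For a mean, the margin of error is E = z·σ/√n, so n = (zσ/E)².
At 95% confidence, z = 1.960.
n = (1.960 × 18.3 / 6.98)² = 26.41
Round up: n = 27.

n = 27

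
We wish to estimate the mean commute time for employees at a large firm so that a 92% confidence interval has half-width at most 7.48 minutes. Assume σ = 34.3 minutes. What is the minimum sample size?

n = 65

For a mean, the margin of error is E = z·σ/√n, so n = (zσ/E)².
At 92% confidence, z = 1.751.
n = (1.751 × 34.3 / 7.48)² = 64.47
Round up: n = 65.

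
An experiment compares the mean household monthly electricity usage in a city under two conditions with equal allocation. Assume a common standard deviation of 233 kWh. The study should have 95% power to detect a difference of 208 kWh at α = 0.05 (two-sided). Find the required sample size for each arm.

For two equal groups, n per group = 2·((z_{α/2} + z_β)·σ/δ)².
z_{α/2} = 1.960; z_β = 1.645 (power 95%).
n = 2 × (3.605 × 233 / 208)² = 2 × 16.31 = 32.62
Round up: n = 33 per group.

33 per group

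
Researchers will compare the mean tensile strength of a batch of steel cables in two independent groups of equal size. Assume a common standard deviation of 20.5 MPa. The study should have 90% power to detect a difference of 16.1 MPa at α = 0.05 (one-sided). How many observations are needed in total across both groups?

56 total

For two equal groups, n per group = 2·((z_α + z_β)·σ/δ)².
z_α = 1.645; z_β = 1.282 (power 90%).
n = 2 × (2.927 × 20.5 / 16.1)² = 2 × 13.89 = 27.78
Round up: n = 28 per group.
Total across both groups: 2 × 28 = 56.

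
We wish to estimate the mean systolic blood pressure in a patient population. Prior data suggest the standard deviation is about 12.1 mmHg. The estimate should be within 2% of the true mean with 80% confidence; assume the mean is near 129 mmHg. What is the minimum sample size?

For a mean, the margin of error is E = z·σ/√n, so n = (zσ/E)².
At 80% confidence, z = 1.282.
E = 2% of 129 = 2.58 mmHg.
n = (1.282 × 12.1 / 2.58)² = 36.15
Round up: n = 37.

37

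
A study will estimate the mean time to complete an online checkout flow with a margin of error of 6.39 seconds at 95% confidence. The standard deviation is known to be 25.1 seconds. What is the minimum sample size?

60

For a mean, the margin of error is E = z·σ/√n, so n = (zσ/E)².
At 95% confidence, z = 1.960.
n = (1.960 × 25.1 / 6.39)² = 59.27
Round up: n = 60.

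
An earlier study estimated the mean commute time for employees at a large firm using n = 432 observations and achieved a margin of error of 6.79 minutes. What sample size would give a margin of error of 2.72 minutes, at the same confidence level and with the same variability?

Margin of error scales as 1/√n, so n₂ = n₁·(E₁/E₂)².
n₂ = 432 × (6.79/2.72)² = 432 × 6.232 = 2692.22
Round up: n₂ = 2693.

n = 2693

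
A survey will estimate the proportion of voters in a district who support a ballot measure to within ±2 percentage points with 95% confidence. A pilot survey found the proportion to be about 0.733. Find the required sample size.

n = 1880

For a proportion with margin E = 0.02 at 95% confidence, z = 1.960.
n = p̂(1−p̂)(z/E)² = 0.733 × 0.267 × (1.960/0.02)² = 1879.61
Round up: n = 1880.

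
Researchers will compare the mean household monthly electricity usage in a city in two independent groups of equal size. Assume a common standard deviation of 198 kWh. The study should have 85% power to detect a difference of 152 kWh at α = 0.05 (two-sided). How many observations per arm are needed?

For two equal groups, n per group = 2·((z_{α/2} + z_β)·σ/δ)².
z_{α/2} = 1.960; z_β = 1.036 (power 85%).
n = 2 × (2.996 × 198 / 152)² = 2 × 15.23 = 30.46
Round up: n = 31 per group.

31 per group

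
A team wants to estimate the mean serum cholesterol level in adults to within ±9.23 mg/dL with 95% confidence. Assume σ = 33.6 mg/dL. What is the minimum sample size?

n = 51

For a mean, the margin of error is E = z·σ/√n, so n = (zσ/E)².
At 95% confidence, z = 1.960.
n = (1.960 × 33.6 / 9.23)² = 50.91
Round up: n = 51.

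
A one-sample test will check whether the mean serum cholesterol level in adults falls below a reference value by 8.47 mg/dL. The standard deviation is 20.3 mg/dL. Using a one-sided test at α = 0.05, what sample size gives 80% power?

36

For a one-sample z-test, n = ((z_α + z_β)·σ/δ)².
z_α = 1.645 (one-sided α = 0.05); z_β = 0.842 (power 80% → β = 0.2).
n = (2.487 × 20.3 / 8.47)² = 35.53
Round up: n = 36.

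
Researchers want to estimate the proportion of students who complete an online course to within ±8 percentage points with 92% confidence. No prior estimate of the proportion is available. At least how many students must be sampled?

120

For a proportion with margin E = 0.08 at 92% confidence, z = 1.751.
With no prior estimate, use p = 0.5, which maximizes p(1−p) at 0.25.
n = 0.25 × (z/E)² = 0.25 × (1.751/0.08)² = 119.77
Round up: n = 120.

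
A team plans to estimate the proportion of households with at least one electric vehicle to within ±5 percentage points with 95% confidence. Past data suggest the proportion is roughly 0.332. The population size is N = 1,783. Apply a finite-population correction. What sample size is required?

n = 287

For a proportion with margin E = 0.05 at 95% confidence, z = 1.960.
n = p̂(1−p̂)(z/E)² = 0.332 × 0.668 × (1.960/0.05)² = 340.79 — call this n₀.
Finite-population correction with N = 1,783: n = n₀ / (1 + (n₀−1)/N) = 340.79 / 1.191 = 286.14
Round up: n = 287.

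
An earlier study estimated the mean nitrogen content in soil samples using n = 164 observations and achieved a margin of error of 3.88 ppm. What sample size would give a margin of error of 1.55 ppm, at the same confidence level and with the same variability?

1028

Margin of error scales as 1/√n, so n₂ = n₁·(E₁/E₂)².
n₂ = 164 × (3.88/1.55)² = 164 × 6.266 = 1027.62
Round up: n₂ = 1028.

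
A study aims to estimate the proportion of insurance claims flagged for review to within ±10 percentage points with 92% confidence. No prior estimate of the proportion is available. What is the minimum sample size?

77

For a proportion with margin E = 0.1 at 92% confidence, z = 1.751.
With no prior estimate, use p = 0.5, which maximizes p(1−p) at 0.25.
n = 0.25 × (z/E)² = 0.25 × (1.751/0.1)² = 76.65
Round up: n = 77.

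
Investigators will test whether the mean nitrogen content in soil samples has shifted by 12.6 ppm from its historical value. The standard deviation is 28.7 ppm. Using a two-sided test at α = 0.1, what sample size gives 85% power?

For a one-sample z-test, n = ((z_{α/2} + z_β)·σ/δ)².
z_{α/2} = 1.645 (two-sided α = 0.1); z_β = 1.036 (power 85% → β = 0.15).
n = (2.681 × 28.7 / 12.6)² = 37.29
Round up: n = 38.

38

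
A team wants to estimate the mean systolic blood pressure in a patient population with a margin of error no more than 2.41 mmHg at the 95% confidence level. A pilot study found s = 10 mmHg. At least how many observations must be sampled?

For a mean, the margin of error is E = z·σ/√n, so n = (zσ/E)².
At 95% confidence, z = 1.960.
n = (1.960 × 10 / 2.41)² = 66.14
Round up: n = 67.

67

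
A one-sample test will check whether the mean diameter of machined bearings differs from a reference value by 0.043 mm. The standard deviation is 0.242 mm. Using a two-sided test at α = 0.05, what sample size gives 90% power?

333

For a one-sample z-test, n = ((z_{α/2} + z_β)·σ/δ)².
z_{α/2} = 1.960 (two-sided α = 0.05); z_β = 1.282 (power 90% → β = 0.1).
n = (3.242 × 0.242 / 0.043)² = 332.90
Round up: n = 333.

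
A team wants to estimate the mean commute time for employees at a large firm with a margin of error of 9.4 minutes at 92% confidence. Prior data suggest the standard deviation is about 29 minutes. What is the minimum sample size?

For a mean, the margin of error is E = z·σ/√n, so n = (zσ/E)².
At 92% confidence, z = 1.751.
n = (1.751 × 29 / 9.4)² = 29.18
Round up: n = 30.

30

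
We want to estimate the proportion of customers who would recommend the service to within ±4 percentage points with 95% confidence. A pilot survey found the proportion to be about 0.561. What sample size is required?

n = 592

For a proportion with margin E = 0.04 at 95% confidence, z = 1.960.
n = p̂(1−p̂)(z/E)² = 0.561 × 0.439 × (1.960/0.04)² = 591.32
Round up: n = 592.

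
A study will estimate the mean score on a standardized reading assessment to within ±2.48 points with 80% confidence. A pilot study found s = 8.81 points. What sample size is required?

n = 21

For a mean, the margin of error is E = z·σ/√n, so n = (zσ/E)².
At 80% confidence, z = 1.282.
n = (1.282 × 8.81 / 2.48)² = 20.74
Round up: n = 21.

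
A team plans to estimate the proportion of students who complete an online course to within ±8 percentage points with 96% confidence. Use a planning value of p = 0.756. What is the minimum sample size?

n = 122

For a proportion with margin E = 0.08 at 96% confidence, z = 2.054.
n = p̂(1−p̂)(z/E)² = 0.756 × 0.244 × (2.054/0.08)² = 121.60
Round up: n = 122.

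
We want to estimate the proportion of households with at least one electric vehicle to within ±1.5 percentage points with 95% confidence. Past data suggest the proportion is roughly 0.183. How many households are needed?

For a proportion with margin E = 0.015 at 95% confidence, z = 1.960.
n = p̂(1−p̂)(z/E)² = 0.183 × 0.817 × (1.960/0.015)² = 2552.72
Round up: n = 2553.

2553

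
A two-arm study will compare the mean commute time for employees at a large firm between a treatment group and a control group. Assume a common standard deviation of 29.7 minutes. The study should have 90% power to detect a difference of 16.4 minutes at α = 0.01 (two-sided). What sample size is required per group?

98 per group

For two equal groups, n per group = 2·((z_{α/2} + z_β)·σ/δ)².
z_{α/2} = 2.576; z_β = 1.282 (power 90%).
n = 2 × (3.858 × 29.7 / 16.4)² = 2 × 48.81 = 97.62
Round up: n = 98 per group.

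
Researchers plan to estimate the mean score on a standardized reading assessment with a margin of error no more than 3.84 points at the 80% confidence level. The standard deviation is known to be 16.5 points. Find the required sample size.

31

For a mean, the margin of error is E = z·σ/√n, so n = (zσ/E)².
At 80% confidence, z = 1.282.
n = (1.282 × 16.5 / 3.84)² = 30.34
Round up: n = 31.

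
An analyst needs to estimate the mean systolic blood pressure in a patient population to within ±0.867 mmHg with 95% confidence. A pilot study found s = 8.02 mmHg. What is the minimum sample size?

329

For a mean, the margin of error is E = z·σ/√n, so n = (zσ/E)².
At 95% confidence, z = 1.960.
n = (1.960 × 8.02 / 0.867)² = 328.72
Round up: n = 329.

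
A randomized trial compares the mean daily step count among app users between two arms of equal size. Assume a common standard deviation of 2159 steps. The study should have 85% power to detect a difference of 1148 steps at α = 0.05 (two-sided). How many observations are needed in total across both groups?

128 total

For two equal groups, n per group = 2·((z_{α/2} + z_β)·σ/δ)².
z_{α/2} = 1.960; z_β = 1.036 (power 85%).
n = 2 × (2.996 × 2159 / 1148)² = 2 × 31.75 = 63.50
Round up: n = 64 per group.
Total across both groups: 2 × 64 = 128.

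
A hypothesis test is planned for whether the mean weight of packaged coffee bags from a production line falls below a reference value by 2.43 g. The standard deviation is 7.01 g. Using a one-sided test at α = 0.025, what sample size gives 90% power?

For a one-sample z-test, n = ((z_α + z_β)·σ/δ)².
z_α = 1.960 (one-sided α = 0.025); z_β = 1.282 (power 90% → β = 0.1).
n = (3.242 × 7.01 / 2.43)² = 87.47
Round up: n = 88.

88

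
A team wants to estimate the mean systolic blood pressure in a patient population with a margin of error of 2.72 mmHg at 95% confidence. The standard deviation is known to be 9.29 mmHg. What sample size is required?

n = 45

For a mean, the margin of error is E = z·σ/√n, so n = (zσ/E)².
At 95% confidence, z = 1.960.
n = (1.960 × 9.29 / 2.72)² = 44.81
Round up: n = 45.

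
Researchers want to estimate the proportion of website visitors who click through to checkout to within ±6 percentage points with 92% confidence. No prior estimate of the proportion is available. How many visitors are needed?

For a proportion with margin E = 0.06 at 92% confidence, z = 1.751.
With no prior estimate, use p = 0.5, which maximizes p(1−p) at 0.25.
n = 0.25 × (z/E)² = 0.25 × (1.751/0.06)² = 212.92
Round up: n = 213.

213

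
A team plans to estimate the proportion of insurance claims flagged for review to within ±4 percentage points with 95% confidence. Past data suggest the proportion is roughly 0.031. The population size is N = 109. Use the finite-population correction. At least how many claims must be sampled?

For a proportion with margin E = 0.04 at 95% confidence, z = 1.960.
n = p̂(1−p̂)(z/E)² = 0.031 × 0.969 × (1.960/0.04)² = 72.12 — call this n₀.
Finite-population correction with N = 109: n = n₀ / (1 + (n₀−1)/N) = 72.12 / 1.652 = 43.66
Round up: n = 44.

44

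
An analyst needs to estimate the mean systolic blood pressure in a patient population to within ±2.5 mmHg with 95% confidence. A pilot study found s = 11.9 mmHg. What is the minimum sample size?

n = 88

For a mean, the margin of error is E = z·σ/√n, so n = (zσ/E)².
At 95% confidence, z = 1.960.
n = (1.960 × 11.9 / 2.5)² = 87.04
Round up: n = 88.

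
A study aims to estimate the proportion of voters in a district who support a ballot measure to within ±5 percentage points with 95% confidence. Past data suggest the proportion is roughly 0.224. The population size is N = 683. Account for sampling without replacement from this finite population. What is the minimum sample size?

n = 193

For a proportion with margin E = 0.05 at 95% confidence, z = 1.960.
n = p̂(1−p̂)(z/E)² = 0.224 × 0.776 × (1.960/0.05)² = 267.10 — call this n₀.
Finite-population correction with N = 683: n = n₀ / (1 + (n₀−1)/N) = 267.10 / 1.39 = 192.16
Round up: n = 193.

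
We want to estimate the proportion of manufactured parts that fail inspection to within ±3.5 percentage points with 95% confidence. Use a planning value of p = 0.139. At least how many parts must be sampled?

376

For a proportion with margin E = 0.035 at 95% confidence, z = 1.960.
n = p̂(1−p̂)(z/E)² = 0.139 × 0.861 × (1.960/0.035)² = 375.31
Round up: n = 376.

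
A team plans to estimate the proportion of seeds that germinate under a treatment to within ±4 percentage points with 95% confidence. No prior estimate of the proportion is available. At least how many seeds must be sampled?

For a proportion with margin E = 0.04 at 95% confidence, z = 1.960.
With no prior estimate, use p = 0.5, which maximizes p(1−p) at 0.25.
n = 0.25 × (z/E)² = 0.25 × (1.960/0.04)² = 600.25
Round up: n = 601.

601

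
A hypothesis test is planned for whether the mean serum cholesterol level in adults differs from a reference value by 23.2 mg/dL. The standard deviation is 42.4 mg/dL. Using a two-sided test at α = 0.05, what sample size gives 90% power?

36

For a one-sample z-test, n = ((z_{α/2} + z_β)·σ/δ)².
z_{α/2} = 1.960 (two-sided α = 0.05); z_β = 1.282 (power 90% → β = 0.1).
n = (3.242 × 42.4 / 23.2)² = 35.11
Round up: n = 36.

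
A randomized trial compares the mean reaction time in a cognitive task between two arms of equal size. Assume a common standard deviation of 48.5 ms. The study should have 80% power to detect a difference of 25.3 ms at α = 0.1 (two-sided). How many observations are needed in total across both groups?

For two equal groups, n per group = 2·((z_{α/2} + z_β)·σ/δ)².
z_{α/2} = 1.645; z_β = 0.842 (power 80%).
n = 2 × (2.487 × 48.5 / 25.3)² = 2 × 22.73 = 45.46
Round up: n = 46 per group.
Total across both groups: 2 × 46 = 92.

92 total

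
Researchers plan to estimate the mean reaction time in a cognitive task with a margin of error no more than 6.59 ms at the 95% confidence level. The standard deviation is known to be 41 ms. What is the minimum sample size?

149

For a mean, the margin of error is E = z·σ/√n, so n = (zσ/E)².
At 95% confidence, z = 1.960.
n = (1.960 × 41 / 6.59)² = 148.70
Round up: n = 149.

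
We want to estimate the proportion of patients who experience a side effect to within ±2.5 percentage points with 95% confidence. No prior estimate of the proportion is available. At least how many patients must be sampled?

1537

For a proportion with margin E = 0.025 at 95% confidence, z = 1.960.
With no prior estimate, use p = 0.5, which maximizes p(1−p) at 0.25.
n = 0.25 × (z/E)² = 0.25 × (1.960/0.025)² = 1536.64
Round up: n = 1537.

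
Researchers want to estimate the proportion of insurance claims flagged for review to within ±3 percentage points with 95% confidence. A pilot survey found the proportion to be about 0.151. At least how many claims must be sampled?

For a proportion with margin E = 0.03 at 95% confidence, z = 1.960.
n = p̂(1−p̂)(z/E)² = 0.151 × 0.849 × (1.960/0.03)² = 547.21
Round up: n = 548.

n = 548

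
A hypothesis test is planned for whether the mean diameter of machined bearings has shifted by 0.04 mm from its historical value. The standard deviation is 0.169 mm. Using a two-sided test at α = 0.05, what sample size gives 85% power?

161

For a one-sample z-test, n = ((z_{α/2} + z_β)·σ/δ)².
z_{α/2} = 1.960 (two-sided α = 0.05); z_β = 1.036 (power 85% → β = 0.15).
n = (2.996 × 0.169 / 0.04)² = 160.23
Round up: n = 161.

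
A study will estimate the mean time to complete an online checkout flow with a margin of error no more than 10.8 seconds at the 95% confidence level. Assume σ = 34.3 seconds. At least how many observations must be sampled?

39

For a mean, the margin of error is E = z·σ/√n, so n = (zσ/E)².
At 95% confidence, z = 1.960.
n = (1.960 × 34.3 / 10.8)² = 38.75
Round up: n = 39.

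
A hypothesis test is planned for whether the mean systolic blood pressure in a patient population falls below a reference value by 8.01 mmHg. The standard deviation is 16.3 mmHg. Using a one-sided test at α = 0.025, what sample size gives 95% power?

n = 54

For a one-sample z-test, n = ((z_α + z_β)·σ/δ)².
z_α = 1.960 (one-sided α = 0.025); z_β = 1.645 (power 95% → β = 0.05).
n = (3.605 × 16.3 / 8.01)² = 53.82
Round up: n = 54.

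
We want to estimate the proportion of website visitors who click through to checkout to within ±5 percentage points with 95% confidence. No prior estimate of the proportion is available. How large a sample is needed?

385

For a proportion with margin E = 0.05 at 95% confidence, z = 1.960.
With no prior estimate, use p = 0.5, which maximizes p(1−p) at 0.25.
n = 0.25 × (z/E)² = 0.25 × (1.960/0.05)² = 384.16
Round up: n = 385.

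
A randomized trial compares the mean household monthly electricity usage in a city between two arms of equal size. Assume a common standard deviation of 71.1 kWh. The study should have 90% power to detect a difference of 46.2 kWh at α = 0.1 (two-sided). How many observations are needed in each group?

41 per group

For two equal groups, n per group = 2·((z_{α/2} + z_β)·σ/δ)².
z_{α/2} = 1.645; z_β = 1.282 (power 90%).
n = 2 × (2.927 × 71.1 / 46.2)² = 2 × 20.29 = 40.58
Round up: n = 41 per group.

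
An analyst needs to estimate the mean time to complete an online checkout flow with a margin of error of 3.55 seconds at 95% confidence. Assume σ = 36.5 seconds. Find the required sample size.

407

For a mean, the margin of error is E = z·σ/√n, so n = (zσ/E)².
At 95% confidence, z = 1.960.
n = (1.960 × 36.5 / 3.55)² = 406.11
Round up: n = 407.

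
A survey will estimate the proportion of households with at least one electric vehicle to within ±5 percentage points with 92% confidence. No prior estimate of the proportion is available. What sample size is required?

For a proportion with margin E = 0.05 at 92% confidence, z = 1.751.
With no prior estimate, use p = 0.5, which maximizes p(1−p) at 0.25.
n = 0.25 × (z/E)² = 0.25 × (1.751/0.05)² = 306.60
Round up: n = 307.

n = 307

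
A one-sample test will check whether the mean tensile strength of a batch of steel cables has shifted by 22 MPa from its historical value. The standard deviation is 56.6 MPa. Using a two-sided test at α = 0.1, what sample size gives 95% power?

For a one-sample z-test, n = ((z_{α/2} + z_β)·σ/δ)².
z_{α/2} = 1.645 (two-sided α = 0.1); z_β = 1.645 (power 95% → β = 0.05).
n = (3.290 × 56.6 / 22)² = 71.64
Round up: n = 72.

72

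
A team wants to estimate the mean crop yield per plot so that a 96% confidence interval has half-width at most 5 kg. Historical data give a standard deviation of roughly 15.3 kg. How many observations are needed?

For a mean, the margin of error is E = z·σ/√n, so n = (zσ/E)².
At 96% confidence, z = 2.054.
n = (2.054 × 15.3 / 5)² = 39.50
Round up: n = 40.

40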